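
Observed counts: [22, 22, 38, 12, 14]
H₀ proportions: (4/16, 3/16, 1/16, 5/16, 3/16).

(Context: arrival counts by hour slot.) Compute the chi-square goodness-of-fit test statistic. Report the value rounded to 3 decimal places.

test statistic = 161.699

n = 108; E_i = n·p_i = [27.00, 20.25, 6.75, 33.75, 20.25]
χ² = (22−27.00)²/27.00 + (22−20.25)²/20.25 + (38−6.75)²/6.75 + (12−33.75)²/33.75 + (14−20.25)²/20.25 = 161.6988
df = 4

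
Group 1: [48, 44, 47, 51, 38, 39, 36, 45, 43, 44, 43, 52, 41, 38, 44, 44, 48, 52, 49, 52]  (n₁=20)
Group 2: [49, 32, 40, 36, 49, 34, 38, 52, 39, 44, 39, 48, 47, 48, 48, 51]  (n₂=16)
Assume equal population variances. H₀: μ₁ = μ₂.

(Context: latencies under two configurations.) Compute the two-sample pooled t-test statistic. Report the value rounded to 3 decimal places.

x̄₁=44.900, s₁=4.941, n₁=20
x̄₂=43.375, s₂=6.449, n₂=16
s_p² = [19·4.941² + 15·6.449²]/34 = 31.9868
SE = √(s_p²·(1/20+1/16)) = 1.8970
t = (44.900−43.375)/1.8970 = 0.8039
df = 34

test statistic = 0.804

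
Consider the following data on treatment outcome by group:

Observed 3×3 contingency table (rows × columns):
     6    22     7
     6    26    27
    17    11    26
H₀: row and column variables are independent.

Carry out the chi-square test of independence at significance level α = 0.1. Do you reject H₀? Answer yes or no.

Row totals [35, 59, 54], col totals [29, 59, 60], n=148
χ² = (6−6.86)²/6.86 + (22−13.95)²/13.95 + (7−14.19)²/14.19 + (6−11.56)²/11.56 + (26−23.52)²/23.52 + (27−23.92)²/23.92 + (17−10.58)²/10.58 + (11−21.53)²/21.53 + (26−21.89)²/21.89 = 21.5371
df = 4
p-value (upper-tail) = 0.00025
At α=0.1: p < α → reject H₀

reject H₀: yes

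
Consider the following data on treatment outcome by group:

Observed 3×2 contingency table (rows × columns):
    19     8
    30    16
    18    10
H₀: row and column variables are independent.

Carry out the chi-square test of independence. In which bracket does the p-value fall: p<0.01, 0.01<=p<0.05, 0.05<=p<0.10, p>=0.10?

Row totals [27, 46, 28], col totals [67, 34], n=101
χ² = (19−17.91)²/17.91 + (8−9.09)²/9.09 + (30−30.51)²/30.51 + (16−15.49)²/15.49 + (18−18.57)²/18.57 + (10−9.43)²/9.43 = 0.2753
df = 2
p-value (upper-tail) = 0.87142
→ bracket: p>=0.10

p-value bracket: p>=0.10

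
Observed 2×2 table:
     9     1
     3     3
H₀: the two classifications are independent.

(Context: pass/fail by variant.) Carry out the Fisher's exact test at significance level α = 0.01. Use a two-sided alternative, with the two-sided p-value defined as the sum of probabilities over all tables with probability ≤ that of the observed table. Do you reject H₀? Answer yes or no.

reject H₀: no

Margins: r₁=10, r₂=6, c₁=12, c₂=4, n=16
p_obs = C(10,9)·C(6,3)/C(16,12); sum pmf over tables with pmf ≤ p_obs
p-value (two-sided) = 0.11813
At α=0.01: p ≥ α → fail to reject H₀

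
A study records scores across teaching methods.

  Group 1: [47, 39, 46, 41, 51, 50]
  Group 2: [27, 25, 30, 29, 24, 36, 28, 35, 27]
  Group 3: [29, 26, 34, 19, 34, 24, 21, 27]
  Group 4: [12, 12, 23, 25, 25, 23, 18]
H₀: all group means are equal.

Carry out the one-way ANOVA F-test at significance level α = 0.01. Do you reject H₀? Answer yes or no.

Group means [45.67, 29.00, 26.75, 19.71], grand mean 29.567
SSB = Σnᵢ(x̄ᵢ−x̄)² = 2301.105; SSW = ΣΣ(x−x̄ᵢ)² = 662.262
MSB = 2301.105/3 = 767.0349; MSW = 662.262/26 = 25.4716
F = MSB/MSW = 30.1133
df = (3, 26)
p-value (upper-tail) = 0.00000
At α=0.01: p < α → reject H₀

reject H₀: yes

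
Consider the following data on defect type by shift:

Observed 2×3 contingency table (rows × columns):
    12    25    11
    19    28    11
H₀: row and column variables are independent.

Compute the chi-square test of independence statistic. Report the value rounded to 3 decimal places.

test statistic = 0.814

Row totals [48, 58], col totals [31, 53, 22], n=106
χ² = (12−14.04)²/14.04 + (25−24.00)²/24.00 + (11−9.96)²/9.96 + (19−16.96)²/16.96 + (28−29.00)²/29.00 + (11−12.04)²/12.04 = 0.8143
df = 2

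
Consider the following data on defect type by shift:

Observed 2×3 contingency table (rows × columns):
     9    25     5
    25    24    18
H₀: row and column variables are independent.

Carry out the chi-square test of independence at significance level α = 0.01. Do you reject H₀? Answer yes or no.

Row totals [39, 67], col totals [34, 49, 23], n=106
χ² = (9−12.51)²/12.51 + (25−18.03)²/18.03 + (5−8.46)²/8.46 + (25−21.49)²/21.49 + (24−30.97)²/30.97 + (18−14.54)²/14.54 = 8.0641
df = 2
p-value (upper-tail) = 0.01774
At α=0.01: p ≥ α → fail to reject H₀

reject H₀: no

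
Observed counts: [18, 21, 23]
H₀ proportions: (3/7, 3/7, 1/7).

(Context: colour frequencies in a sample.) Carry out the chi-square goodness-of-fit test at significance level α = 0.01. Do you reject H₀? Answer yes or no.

n = 62; E_i = n·p_i = [26.57, 26.57, 8.86]
χ² = (18−26.57)²/26.57 + (21−26.57)²/26.57 + (23−8.86)²/8.86 = 26.5161
df = 2
p-value (upper-tail) = 0.00000
At α=0.01: p < α → reject H₀

reject H₀: yes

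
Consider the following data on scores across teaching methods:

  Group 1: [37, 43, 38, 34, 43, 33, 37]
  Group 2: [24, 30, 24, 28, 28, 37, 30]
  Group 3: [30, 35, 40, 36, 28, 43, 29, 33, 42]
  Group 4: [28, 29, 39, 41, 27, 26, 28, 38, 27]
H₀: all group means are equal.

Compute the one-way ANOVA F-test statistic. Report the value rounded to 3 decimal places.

test statistic = 4.374

Group means [37.86, 28.71, 35.11, 31.44], grand mean 33.281
SSB = Σnᵢ(x̄ᵢ−x̄)² = 353.072; SSW = ΣΣ(x−x̄ᵢ)² = 753.397
MSB = 353.072/3 = 117.6906; MSW = 753.397/28 = 26.9070
F = MSB/MSW = 4.3740
df = (3, 28)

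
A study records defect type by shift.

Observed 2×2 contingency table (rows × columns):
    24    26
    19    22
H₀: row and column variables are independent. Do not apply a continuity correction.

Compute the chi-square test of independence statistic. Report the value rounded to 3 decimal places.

test statistic = 0.025

Row totals [50, 41], col totals [43, 48], n=91
χ² = (24−23.63)²/23.63 + (26−26.37)²/26.37 + (19−19.37)²/19.37 + (22−21.63)²/21.63 = 0.0249
df = 1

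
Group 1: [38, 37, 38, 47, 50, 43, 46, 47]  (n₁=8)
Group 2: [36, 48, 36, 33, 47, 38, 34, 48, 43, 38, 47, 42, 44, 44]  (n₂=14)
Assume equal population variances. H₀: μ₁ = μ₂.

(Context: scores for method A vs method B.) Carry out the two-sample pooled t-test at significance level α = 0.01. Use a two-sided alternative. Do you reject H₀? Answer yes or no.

reject H₀: no

x̄₁=43.250, s₁=5.007, n₁=8
x̄₂=41.286, s₂=5.355, n₂=14
s_p² = [7·5.007² + 13·5.355²]/20 = 27.4179
SE = √(s_p²·(1/8+1/14)) = 2.3207
t = (43.250−41.286)/2.3207 = 0.8464
df = 20
p-value (two-sided) = 0.40733
At α=0.01: p ≥ α → fail to reject H₀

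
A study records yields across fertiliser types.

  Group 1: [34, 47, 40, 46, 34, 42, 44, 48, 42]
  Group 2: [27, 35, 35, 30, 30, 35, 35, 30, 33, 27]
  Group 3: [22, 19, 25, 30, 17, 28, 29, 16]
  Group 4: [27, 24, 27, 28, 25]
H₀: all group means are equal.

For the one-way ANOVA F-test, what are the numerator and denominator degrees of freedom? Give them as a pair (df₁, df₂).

degrees of freedom = [3, 28]

k = 4 groups, N = 32 total
df = (k−1, N−k) = (4−1, 32−4) = (3, 28)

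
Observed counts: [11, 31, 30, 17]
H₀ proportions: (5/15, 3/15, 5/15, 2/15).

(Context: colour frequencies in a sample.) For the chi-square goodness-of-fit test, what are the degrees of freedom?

df = k − 1 = 4 − 1 = 3

degrees of freedom = 3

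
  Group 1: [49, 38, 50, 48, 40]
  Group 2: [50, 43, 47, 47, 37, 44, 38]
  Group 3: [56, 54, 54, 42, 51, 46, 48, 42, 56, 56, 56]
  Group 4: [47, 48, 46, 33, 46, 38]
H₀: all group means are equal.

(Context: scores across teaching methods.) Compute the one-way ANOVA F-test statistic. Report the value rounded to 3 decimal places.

Group means [45.00, 43.71, 51.00, 43.00], grand mean 46.552
SSB = Σnᵢ(x̄ᵢ−x̄)² = 361.744; SSW = ΣΣ(x−x̄ᵢ)² = 761.429
MSB = 361.744/3 = 120.5813; MSW = 761.429/25 = 30.4571
F = MSB/MSW = 3.9590
df = (3, 25)

test statistic = 3.959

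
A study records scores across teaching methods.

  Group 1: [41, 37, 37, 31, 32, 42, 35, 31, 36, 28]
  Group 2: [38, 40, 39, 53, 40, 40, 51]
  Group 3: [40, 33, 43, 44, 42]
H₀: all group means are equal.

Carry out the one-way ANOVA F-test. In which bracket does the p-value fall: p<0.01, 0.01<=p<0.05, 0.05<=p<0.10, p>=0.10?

p-value bracket: 0.01<=p<0.05

Group means [35.00, 43.00, 40.40], grand mean 38.773
SSB = Σnᵢ(x̄ᵢ−x̄)² = 280.664; SSW = ΣΣ(x−x̄ᵢ)² = 493.200
MSB = 280.664/2 = 140.3318; MSW = 493.200/19 = 25.9579
F = MSB/MSW = 5.4061
df = (2, 19)
p-value (upper-tail) = 0.01385
→ bracket: 0.01<=p<0.05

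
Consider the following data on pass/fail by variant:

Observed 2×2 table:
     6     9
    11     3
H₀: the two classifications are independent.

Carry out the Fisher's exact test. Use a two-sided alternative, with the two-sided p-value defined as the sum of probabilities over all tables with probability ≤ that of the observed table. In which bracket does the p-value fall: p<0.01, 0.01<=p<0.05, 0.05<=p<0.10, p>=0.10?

p-value bracket: 0.05<=p<0.10

Margins: r₁=15, r₂=14, c₁=17, c₂=12, n=29
p_obs = C(15,6)·C(14,11)/C(29,17); sum pmf over tables with pmf ≤ p_obs
p-value (two-sided) = 0.06043
→ bracket: 0.05<=p<0.10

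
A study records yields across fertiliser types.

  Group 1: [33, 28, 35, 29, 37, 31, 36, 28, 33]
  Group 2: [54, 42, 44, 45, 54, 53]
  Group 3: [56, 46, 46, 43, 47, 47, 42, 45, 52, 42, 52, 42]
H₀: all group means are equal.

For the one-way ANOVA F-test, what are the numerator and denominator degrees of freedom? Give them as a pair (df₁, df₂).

degrees of freedom = [2, 24]

k = 3 groups, N = 27 total
df = (k−1, N−k) = (3−1, 27−3) = (2, 24)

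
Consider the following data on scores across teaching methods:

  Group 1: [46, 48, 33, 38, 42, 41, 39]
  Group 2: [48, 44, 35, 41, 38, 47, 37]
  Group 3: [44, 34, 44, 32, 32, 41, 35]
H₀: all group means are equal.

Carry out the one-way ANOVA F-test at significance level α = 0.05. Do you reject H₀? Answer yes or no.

reject H₀: no

Group means [41.00, 41.43, 37.43], grand mean 39.952
SSB = Σnᵢ(x̄ᵢ−x̄)² = 67.524; SSW = ΣΣ(x−x̄ᵢ)² = 481.429
MSB = 67.524/2 = 33.7619; MSW = 481.429/18 = 26.7460
F = MSB/MSW = 1.2623
df = (2, 18)
p-value (upper-tail) = 0.30688
At α=0.05: p ≥ α → fail to reject H₀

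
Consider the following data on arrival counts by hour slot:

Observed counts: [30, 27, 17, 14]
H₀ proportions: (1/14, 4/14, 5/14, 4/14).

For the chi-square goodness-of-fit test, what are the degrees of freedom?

df = k − 1 = 4 − 1 = 3

degrees of freedom = 3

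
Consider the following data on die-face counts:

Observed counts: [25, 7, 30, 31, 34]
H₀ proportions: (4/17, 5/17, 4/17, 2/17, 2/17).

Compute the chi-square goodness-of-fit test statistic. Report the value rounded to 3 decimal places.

n = 127; E_i = n·p_i = [29.88, 37.35, 29.88, 14.94, 14.94]
χ² = (25−29.88)²/29.88 + (7−37.35)²/37.35 + (30−29.88)²/29.88 + (31−14.94)²/14.94 + (34−14.94)²/14.94 = 67.0343
df = 4

test statistic = 67.034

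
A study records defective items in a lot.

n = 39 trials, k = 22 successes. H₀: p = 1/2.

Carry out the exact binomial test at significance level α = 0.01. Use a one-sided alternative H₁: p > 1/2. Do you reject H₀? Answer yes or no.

reject H₀: no

Exact binomial: n=39, k=22, p₀=1/2=0.5000
P(X≥22) from Σ C(n,i)·p₀^i·(1−p₀)^(n−i)
p-value (one-sided, H₁ greater) = 0.26120
At α=0.01: p ≥ α → fail to reject H₀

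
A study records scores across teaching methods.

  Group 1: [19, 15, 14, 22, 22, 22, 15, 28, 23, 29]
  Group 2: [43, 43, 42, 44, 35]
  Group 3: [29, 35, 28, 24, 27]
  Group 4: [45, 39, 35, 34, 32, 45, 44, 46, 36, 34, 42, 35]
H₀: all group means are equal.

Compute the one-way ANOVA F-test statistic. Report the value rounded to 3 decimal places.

test statistic = 32.694

Group means [20.90, 41.40, 28.60, 38.92], grand mean 32.062
SSB = Σnᵢ(x̄ᵢ−x̄)² = 2305.658; SSW = ΣΣ(x−x̄ᵢ)² = 658.217
MSB = 2305.658/3 = 768.5528; MSW = 658.217/28 = 23.5077
F = MSB/MSW = 32.6936
df = (3, 28)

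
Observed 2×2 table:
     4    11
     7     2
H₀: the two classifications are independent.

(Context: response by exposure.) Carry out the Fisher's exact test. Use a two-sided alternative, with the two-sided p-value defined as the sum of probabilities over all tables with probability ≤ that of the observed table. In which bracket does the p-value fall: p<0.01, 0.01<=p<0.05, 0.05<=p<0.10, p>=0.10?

p-value bracket: 0.01<=p<0.05

Margins: r₁=15, r₂=9, c₁=11, c₂=13, n=24
p_obs = C(15,4)·C(9,7)/C(24,11); sum pmf over tables with pmf ≤ p_obs
p-value (two-sided) = 0.03274
→ bracket: 0.01<=p<0.05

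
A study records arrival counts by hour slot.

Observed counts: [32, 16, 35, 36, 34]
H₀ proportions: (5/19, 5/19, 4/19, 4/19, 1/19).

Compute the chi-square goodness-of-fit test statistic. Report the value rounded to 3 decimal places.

n = 153; E_i = n·p_i = [40.26, 40.26, 32.21, 32.21, 8.05]
χ² = (32−40.26)²/40.26 + (16−40.26)²/40.26 + (35−32.21)²/32.21 + (36−32.21)²/32.21 + (34−8.05)²/8.05 = 100.6127
df = 4

test statistic = 100.613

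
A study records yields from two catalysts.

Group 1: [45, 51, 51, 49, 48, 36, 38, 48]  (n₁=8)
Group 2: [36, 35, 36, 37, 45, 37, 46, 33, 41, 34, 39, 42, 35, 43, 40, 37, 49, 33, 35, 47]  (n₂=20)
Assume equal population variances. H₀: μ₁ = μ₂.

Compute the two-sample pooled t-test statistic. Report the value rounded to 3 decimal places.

test statistic = 3.142

x̄₁=45.750, s₁=5.751, n₁=8
x̄₂=39.000, s₂=4.888, n₂=20
s_p² = [7·5.751² + 19·4.888²]/26 = 26.3654
SE = √(s_p²·(1/8+1/20)) = 2.1480
t = (45.750−39.000)/2.1480 = 3.1424
df = 26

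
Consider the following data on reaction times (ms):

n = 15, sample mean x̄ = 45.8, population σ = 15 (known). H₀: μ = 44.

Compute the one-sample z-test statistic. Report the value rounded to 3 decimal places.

SE = σ/√n = 15/√15 = 3.8730
z = (x̄−μ₀)/SE = (45.8−44)/3.8730 = 0.4648

test statistic = 0.465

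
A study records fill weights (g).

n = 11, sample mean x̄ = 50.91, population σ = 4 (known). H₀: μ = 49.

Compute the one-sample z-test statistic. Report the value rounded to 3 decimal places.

test statistic = 1.584

SE = σ/√n = 4/√11 = 1.2060
z = (x̄−μ₀)/SE = (50.91−49)/1.2060 = 1.5837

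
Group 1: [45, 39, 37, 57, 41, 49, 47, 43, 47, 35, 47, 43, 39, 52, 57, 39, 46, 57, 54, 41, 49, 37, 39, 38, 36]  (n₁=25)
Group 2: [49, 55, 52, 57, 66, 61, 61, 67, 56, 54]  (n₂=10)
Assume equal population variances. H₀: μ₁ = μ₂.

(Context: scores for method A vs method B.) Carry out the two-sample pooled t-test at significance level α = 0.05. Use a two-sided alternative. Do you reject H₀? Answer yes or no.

reject H₀: yes

x̄₁=44.560, s₁=6.905, n₁=25
x̄₂=57.800, s₂=5.865, n₂=10
s_p² = [24·6.905² + 9·5.865²]/33 = 44.0533
SE = √(s_p²·(1/25+1/10)) = 2.4834
t = (44.560−57.800)/2.4834 = -5.3313
df = 33
p-value (two-sided) = 0.00001
At α=0.05: p < α → reject H₀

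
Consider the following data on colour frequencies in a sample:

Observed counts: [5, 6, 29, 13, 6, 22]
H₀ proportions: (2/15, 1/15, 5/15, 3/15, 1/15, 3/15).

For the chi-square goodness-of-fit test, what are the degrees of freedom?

degrees of freedom = 5

df = k − 1 = 6 − 1 = 5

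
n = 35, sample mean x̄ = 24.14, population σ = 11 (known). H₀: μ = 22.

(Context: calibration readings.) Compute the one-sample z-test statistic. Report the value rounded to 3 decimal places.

SE = σ/√n = 11/√35 = 1.8593
z = (x̄−μ₀)/SE = (24.14−22)/1.8593 = 1.1509

test statistic = 1.151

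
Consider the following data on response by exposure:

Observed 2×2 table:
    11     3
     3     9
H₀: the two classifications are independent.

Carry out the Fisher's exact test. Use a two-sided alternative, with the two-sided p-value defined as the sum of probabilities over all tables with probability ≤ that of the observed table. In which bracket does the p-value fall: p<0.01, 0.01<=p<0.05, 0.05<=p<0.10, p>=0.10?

p-value bracket: 0.01<=p<0.05

Margins: r₁=14, r₂=12, c₁=14, c₂=12, n=26
p_obs = C(14,11)·C(12,3)/C(26,14); sum pmf over tables with pmf ≤ p_obs
p-value (two-sided) = 0.01623
→ bracket: 0.01<=p<0.05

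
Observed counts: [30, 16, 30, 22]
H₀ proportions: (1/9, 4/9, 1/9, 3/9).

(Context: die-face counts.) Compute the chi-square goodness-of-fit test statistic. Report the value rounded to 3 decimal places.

test statistic = 88.000

n = 98; E_i = n·p_i = [10.89, 43.56, 10.89, 32.67]
χ² = (30−10.89)²/10.89 + (16−43.56)²/43.56 + (30−10.89)²/10.89 + (22−32.67)²/32.67 = 88.0000
df = 3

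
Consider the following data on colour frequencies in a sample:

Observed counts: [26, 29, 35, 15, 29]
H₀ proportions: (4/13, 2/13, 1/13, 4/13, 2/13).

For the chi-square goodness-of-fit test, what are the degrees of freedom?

df = k − 1 = 5 − 1 = 4

degrees of freedom = 4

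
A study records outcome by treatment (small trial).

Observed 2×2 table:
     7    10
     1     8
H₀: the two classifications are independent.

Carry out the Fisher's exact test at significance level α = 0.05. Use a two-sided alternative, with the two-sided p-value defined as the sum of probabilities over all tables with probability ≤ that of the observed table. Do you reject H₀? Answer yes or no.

Margins: r₁=17, r₂=9, c₁=8, c₂=18, n=26
p_obs = C(17,7)·C(9,1)/C(26,8); sum pmf over tables with pmf ≤ p_obs
p-value (two-sided) = 0.19015
At α=0.05: p ≥ α → fail to reject H₀

reject H₀: no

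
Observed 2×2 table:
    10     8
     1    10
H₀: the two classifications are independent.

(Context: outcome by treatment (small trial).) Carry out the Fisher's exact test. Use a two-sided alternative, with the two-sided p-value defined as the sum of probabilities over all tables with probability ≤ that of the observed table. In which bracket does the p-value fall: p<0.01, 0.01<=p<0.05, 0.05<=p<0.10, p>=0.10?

p-value bracket: 0.01<=p<0.05

Margins: r₁=18, r₂=11, c₁=11, c₂=18, n=29
p_obs = C(18,10)·C(11,1)/C(29,11); sum pmf over tables with pmf ≤ p_obs
p-value (two-sided) = 0.01897
→ bracket: 0.01<=p<0.05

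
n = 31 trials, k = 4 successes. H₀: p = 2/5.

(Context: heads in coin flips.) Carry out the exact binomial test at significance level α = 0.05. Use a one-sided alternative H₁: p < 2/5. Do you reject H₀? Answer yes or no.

Exact binomial: n=31, k=4, p₀=2/5=0.4000
P(X≤4) from Σ C(n,i)·p₀^i·(1−p₀)^(n−i)
p-value (one-sided, H₁ less) = 0.00103
At α=0.05: p < α → reject H₀

reject H₀: yes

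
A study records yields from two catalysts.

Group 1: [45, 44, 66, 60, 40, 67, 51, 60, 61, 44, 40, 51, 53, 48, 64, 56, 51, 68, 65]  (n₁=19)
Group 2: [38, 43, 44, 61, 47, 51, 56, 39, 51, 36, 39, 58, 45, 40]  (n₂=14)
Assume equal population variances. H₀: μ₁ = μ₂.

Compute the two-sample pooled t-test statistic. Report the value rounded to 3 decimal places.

x̄₁=54.421, s₁=9.395, n₁=19
x̄₂=46.286, s₂=7.995, n₂=14
s_p² = [18·9.395² + 13·7.995²]/31 = 78.0480
SE = √(s_p²·(1/19+1/14)) = 3.1117
t = (54.421−46.286)/3.1117 = 2.6144
df = 31

test statistic = 2.614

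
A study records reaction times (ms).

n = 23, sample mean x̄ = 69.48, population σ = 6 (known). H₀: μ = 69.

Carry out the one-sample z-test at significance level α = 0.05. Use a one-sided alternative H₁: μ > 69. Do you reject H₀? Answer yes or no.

SE = σ/√n = 6/√23 = 1.2511
z = (x̄−μ₀)/SE = (69.48−69)/1.2511 = 0.3837
p-value (one-sided, H₁ greater) = 0.35061
At α=0.05: p ≥ α → fail to reject H₀

reject H₀: no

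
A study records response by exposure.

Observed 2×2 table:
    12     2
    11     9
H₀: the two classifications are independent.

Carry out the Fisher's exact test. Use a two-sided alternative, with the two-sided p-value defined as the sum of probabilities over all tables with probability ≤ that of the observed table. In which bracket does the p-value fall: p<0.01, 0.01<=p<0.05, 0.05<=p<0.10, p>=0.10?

Margins: r₁=14, r₂=20, c₁=23, c₂=11, n=34
p_obs = C(14,12)·C(20,11)/C(34,23); sum pmf over tables with pmf ≤ p_obs
p-value (two-sided) = 0.07642
→ bracket: 0.05<=p<0.10

p-value bracket: 0.05<=p<0.10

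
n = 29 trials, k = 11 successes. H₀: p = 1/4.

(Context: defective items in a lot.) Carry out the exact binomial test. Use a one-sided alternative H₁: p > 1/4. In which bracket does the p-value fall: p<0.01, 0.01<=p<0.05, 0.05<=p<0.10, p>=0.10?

p-value bracket: 0.05<=p<0.10

Exact binomial: n=29, k=11, p₀=1/4=0.2500
P(X≥11) from Σ C(n,i)·p₀^i·(1−p₀)^(n−i)
p-value (one-sided, H₁ greater) = 0.08554
→ bracket: 0.05<=p<0.10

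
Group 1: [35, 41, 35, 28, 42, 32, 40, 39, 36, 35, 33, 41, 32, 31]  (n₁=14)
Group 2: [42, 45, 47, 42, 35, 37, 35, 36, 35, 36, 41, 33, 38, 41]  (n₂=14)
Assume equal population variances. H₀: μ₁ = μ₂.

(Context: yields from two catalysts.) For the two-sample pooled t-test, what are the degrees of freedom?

degrees of freedom = 26

df = n₁ + n₂ − 2 = 14 + 14 − 2 = 26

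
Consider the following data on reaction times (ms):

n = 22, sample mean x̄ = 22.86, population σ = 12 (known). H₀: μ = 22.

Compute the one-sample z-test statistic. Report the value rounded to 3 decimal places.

test statistic = 0.336

SE = σ/√n = 12/√22 = 2.5584
z = (x̄−μ₀)/SE = (22.86−22)/2.5584 = 0.3361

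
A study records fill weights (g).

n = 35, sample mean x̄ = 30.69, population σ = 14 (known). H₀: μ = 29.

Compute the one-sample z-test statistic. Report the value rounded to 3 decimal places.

SE = σ/√n = 14/√35 = 2.3664
z = (x̄−μ₀)/SE = (30.69−29)/2.3664 = 0.7142

test statistic = 0.714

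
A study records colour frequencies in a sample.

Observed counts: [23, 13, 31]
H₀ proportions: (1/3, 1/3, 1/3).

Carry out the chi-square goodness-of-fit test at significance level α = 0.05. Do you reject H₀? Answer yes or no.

n = 67; E_i = n·p_i = [22.33, 22.33, 22.33]
χ² = (23−22.33)²/22.33 + (13−22.33)²/22.33 + (31−22.33)²/22.33 = 7.2836
df = 2
p-value (upper-tail) = 0.02621
At α=0.05: p < α → reject H₀

reject H₀: yes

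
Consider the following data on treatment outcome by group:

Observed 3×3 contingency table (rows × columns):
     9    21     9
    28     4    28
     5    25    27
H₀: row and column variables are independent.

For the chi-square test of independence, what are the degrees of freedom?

df = (r−1)(c−1) = (3−1)·(3−1) = 4

degrees of freedom = 4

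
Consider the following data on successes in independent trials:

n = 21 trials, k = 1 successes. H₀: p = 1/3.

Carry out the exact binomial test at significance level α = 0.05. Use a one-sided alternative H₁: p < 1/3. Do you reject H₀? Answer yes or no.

reject H₀: yes

Exact binomial: n=21, k=1, p₀=1/3=0.3333
P(X≤1) from Σ C(n,i)·p₀^i·(1−p₀)^(n−i)
p-value (one-sided, H₁ less) = 0.00231
At α=0.05: p < α → reject H₀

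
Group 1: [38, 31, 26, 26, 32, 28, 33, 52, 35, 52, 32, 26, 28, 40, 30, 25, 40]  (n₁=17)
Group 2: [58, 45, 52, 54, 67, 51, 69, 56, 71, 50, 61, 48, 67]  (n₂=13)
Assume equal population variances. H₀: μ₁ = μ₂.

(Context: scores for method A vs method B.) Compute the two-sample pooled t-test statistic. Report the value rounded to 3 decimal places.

x̄₁=33.765, s₁=8.348, n₁=17
x̄₂=57.615, s₂=8.646, n₂=13
s_p² = [16·8.348² + 12·8.646²]/28 = 71.8620
SE = √(s_p²·(1/17+1/13)) = 3.1233
t = (33.765−57.615)/3.1233 = -7.6364
df = 28

test statistic = -7.636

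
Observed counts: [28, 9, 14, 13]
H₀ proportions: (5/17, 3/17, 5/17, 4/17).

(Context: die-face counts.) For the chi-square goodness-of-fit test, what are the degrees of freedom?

df = k − 1 = 4 − 1 = 3

degrees of freedom = 3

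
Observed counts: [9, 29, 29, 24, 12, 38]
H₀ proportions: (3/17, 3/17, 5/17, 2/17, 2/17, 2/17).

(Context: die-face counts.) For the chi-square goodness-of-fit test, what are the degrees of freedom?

degrees of freedom = 5

df = k − 1 = 6 − 1 = 5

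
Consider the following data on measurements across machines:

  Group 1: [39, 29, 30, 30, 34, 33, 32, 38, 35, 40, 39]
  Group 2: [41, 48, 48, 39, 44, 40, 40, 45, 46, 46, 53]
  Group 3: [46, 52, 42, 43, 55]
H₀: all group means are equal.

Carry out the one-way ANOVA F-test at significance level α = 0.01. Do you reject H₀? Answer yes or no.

reject H₀: yes

Group means [34.45, 44.55, 47.60], grand mean 41.000
SSB = Σnᵢ(x̄ᵢ−x̄)² = 827.345; SSW = ΣΣ(x−x̄ᵢ)² = 476.655
MSB = 827.345/2 = 413.6727; MSW = 476.655/24 = 19.8606
F = MSB/MSW = 20.8288
df = (2, 24)
p-value (upper-tail) = 0.00001
At α=0.01: p < α → reject H₀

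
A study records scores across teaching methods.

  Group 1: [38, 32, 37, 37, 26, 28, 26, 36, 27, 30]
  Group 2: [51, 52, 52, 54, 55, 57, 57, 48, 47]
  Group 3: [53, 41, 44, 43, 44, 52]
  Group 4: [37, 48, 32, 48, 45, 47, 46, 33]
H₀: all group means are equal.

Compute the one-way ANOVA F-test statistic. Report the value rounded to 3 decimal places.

test statistic = 26.925

Group means [31.70, 52.56, 46.17, 42.00], grand mean 42.515
SSB = Σnᵢ(x̄ᵢ−x̄)² = 2159.087; SSW = ΣΣ(x−x̄ᵢ)² = 775.156
MSB = 2159.087/3 = 719.6956; MSW = 775.156/29 = 26.7295
F = MSB/MSW = 26.9251
df = (3, 29)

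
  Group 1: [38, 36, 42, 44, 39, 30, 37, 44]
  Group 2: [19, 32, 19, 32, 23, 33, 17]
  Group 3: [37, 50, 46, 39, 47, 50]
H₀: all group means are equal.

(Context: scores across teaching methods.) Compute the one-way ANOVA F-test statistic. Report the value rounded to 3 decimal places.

Group means [38.75, 25.00, 44.83], grand mean 35.905
SSB = Σnᵢ(x̄ᵢ−x̄)² = 1375.476; SSW = ΣΣ(x−x̄ᵢ)² = 610.333
MSB = 1375.476/2 = 687.7381; MSW = 610.333/18 = 33.9074
F = MSB/MSW = 20.2828
df = (2, 18)

test statistic = 20.283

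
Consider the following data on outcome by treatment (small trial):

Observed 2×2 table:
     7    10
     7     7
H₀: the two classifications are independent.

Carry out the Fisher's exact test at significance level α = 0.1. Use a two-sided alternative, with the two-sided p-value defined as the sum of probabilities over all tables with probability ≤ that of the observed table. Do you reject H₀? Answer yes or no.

Margins: r₁=17, r₂=14, c₁=14, c₂=17, n=31
p_obs = C(17,7)·C(14,7)/C(31,14); sum pmf over tables with pmf ≤ p_obs
p-value (two-sided) = 0.72471
At α=0.1: p ≥ α → fail to reject H₀

reject H₀: no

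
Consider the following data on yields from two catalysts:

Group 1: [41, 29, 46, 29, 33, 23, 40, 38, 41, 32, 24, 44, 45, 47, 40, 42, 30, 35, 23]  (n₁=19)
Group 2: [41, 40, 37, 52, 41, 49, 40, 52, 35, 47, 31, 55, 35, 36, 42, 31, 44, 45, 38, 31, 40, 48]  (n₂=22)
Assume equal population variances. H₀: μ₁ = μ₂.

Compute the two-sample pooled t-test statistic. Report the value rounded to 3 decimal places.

x̄₁=35.895, s₁=7.923, n₁=19
x̄₂=41.364, s₂=7.021, n₂=22
s_p² = [18·7.923² + 21·7.021²]/39 = 55.5098
SE = √(s_p²·(1/19+1/22)) = 2.3334
t = (35.895−41.364)/2.3334 = -2.3438
df = 39

test statistic = -2.344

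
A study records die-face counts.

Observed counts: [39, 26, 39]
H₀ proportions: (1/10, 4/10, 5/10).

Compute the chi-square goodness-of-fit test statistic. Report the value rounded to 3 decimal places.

n = 104; E_i = n·p_i = [10.40, 41.60, 52.00]
χ² = (39−10.40)²/10.40 + (26−41.60)²/41.60 + (39−52.00)²/52.00 = 87.7500
df = 2

test statistic = 87.750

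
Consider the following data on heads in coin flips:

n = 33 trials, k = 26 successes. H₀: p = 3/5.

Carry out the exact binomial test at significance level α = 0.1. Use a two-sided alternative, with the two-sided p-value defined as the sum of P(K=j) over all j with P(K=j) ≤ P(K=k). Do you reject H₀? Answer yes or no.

Exact binomial: n=33, k=26, p₀=3/5=0.6000
P(X=j) = C(n,j)·p₀^j·(1−p₀)^(n−j); p = Σ P(X=j) over j with P(X=j) ≤ P(X=26)
p-value (two-sided) = 0.03195
At α=0.1: p < α → reject H₀

reject H₀: yes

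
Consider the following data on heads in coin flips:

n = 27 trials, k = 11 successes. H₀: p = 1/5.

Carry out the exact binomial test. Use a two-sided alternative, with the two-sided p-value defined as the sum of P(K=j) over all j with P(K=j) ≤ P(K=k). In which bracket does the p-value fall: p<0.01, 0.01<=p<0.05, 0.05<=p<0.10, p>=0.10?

Exact binomial: n=27, k=11, p₀=1/5=0.2000
P(X=j) = C(n,j)·p₀^j·(1−p₀)^(n−j); p = Σ P(X=j) over j with P(X=j) ≤ P(X=11)
p-value (two-sided) = 0.01339
→ bracket: 0.01<=p<0.05

p-value bracket: 0.01<=p<0.05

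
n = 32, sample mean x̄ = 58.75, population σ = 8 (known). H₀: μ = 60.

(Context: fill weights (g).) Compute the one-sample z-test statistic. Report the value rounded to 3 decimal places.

SE = σ/√n = 8/√32 = 1.4142
z = (x̄−μ₀)/SE = (58.75−60)/1.4142 = -0.8839

test statistic = -0.884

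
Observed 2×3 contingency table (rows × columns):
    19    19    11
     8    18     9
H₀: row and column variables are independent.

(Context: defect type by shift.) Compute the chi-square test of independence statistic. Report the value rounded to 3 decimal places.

test statistic = 2.443

Row totals [49, 35], col totals [27, 37, 20], n=84
χ² = (19−15.75)²/15.75 + (19−21.58)²/21.58 + (11−11.67)²/11.67 + (8−11.25)²/11.25 + (18−15.42)²/15.42 + (9−8.33)²/8.33 = 2.4430
df = 2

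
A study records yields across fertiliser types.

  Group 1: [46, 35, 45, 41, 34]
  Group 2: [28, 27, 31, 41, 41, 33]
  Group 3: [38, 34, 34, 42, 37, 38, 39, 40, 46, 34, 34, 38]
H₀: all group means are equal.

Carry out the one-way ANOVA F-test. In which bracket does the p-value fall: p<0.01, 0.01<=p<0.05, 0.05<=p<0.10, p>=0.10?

p-value bracket: 0.05<=p<0.10

Group means [40.20, 33.50, 37.83], grand mean 37.217
SSB = Σnᵢ(x̄ᵢ−x̄)² = 131.946; SSW = ΣΣ(x−x̄ᵢ)² = 463.967
MSB = 131.946/2 = 65.9732; MSW = 463.967/20 = 23.1983
F = MSB/MSW = 2.8439
df = (2, 20)
p-value (upper-tail) = 0.08185
→ bracket: 0.05<=p<0.10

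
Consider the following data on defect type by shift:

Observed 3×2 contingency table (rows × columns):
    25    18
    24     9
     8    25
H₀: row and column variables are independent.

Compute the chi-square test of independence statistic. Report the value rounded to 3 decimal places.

test statistic = 16.521

Row totals [43, 33, 33], col totals [57, 52], n=109
χ² = (25−22.49)²/22.49 + (18−20.51)²/20.51 + (24−17.26)²/17.26 + (9−15.74)²/15.74 + (8−17.26)²/17.26 + (25−15.74)²/15.74 = 16.5207
df = 2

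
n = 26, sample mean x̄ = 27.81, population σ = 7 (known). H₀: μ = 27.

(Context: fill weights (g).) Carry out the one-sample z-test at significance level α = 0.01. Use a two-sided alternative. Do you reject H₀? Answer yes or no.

SE = σ/√n = 7/√26 = 1.3728
z = (x̄−μ₀)/SE = (27.81−27)/1.3728 = 0.5900
p-value (two-sided) = 0.55517
At α=0.01: p ≥ α → fail to reject H₀

reject H₀: no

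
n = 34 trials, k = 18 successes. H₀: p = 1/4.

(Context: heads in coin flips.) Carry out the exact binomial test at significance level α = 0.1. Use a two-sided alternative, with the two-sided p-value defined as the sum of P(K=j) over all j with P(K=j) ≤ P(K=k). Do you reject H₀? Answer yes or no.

Exact binomial: n=34, k=18, p₀=1/4=0.2500
P(X=j) = C(n,j)·p₀^j·(1−p₀)^(n−j); p = Σ P(X=j) over j with P(X=j) ≤ P(X=18)
p-value (two-sided) = 0.00050
At α=0.1: p < α → reject H₀

reject H₀: yes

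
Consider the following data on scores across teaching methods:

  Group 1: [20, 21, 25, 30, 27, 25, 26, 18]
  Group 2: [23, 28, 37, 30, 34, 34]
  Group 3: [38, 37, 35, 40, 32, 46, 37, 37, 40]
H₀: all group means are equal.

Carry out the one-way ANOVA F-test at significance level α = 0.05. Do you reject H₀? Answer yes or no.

reject H₀: yes

Group means [24.00, 31.00, 38.00], grand mean 31.304
SSB = Σnᵢ(x̄ᵢ−x̄)² = 830.870; SSW = ΣΣ(x−x̄ᵢ)² = 360.000
MSB = 830.870/2 = 415.4348; MSW = 360.000/20 = 18.0000
F = MSB/MSW = 23.0797
df = (2, 20)
p-value (upper-tail) = 0.00001
At α=0.05: p < α → reject H₀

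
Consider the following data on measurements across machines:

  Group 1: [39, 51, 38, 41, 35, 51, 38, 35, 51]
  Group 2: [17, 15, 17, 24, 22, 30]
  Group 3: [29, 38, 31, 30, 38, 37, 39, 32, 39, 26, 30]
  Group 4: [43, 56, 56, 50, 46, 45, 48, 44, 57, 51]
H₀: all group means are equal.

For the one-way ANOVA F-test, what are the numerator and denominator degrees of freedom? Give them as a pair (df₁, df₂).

degrees of freedom = [3, 32]

k = 4 groups, N = 36 total
df = (k−1, N−k) = (4−1, 36−4) = (3, 32)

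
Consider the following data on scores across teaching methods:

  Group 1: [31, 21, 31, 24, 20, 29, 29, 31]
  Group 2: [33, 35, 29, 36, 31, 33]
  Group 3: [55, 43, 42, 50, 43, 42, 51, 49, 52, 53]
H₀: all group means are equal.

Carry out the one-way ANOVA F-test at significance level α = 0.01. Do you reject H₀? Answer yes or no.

reject H₀: yes

Group means [27.00, 32.83, 48.00], grand mean 37.208
SSB = Σnᵢ(x̄ᵢ−x̄)² = 2113.125; SSW = ΣΣ(x−x̄ᵢ)² = 408.833
MSB = 2113.125/2 = 1056.5625; MSW = 408.833/21 = 19.4683
F = MSB/MSW = 54.2710
df = (2, 21)
p-value (upper-tail) = 0.00000
At α=0.01: p < α → reject H₀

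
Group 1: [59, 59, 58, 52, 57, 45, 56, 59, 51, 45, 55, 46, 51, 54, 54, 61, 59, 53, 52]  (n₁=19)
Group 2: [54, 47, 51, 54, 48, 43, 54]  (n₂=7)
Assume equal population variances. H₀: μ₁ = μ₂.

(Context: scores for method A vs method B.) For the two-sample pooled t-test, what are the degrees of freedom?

degrees of freedom = 24

df = n₁ + n₂ − 2 = 19 + 7 − 2 = 24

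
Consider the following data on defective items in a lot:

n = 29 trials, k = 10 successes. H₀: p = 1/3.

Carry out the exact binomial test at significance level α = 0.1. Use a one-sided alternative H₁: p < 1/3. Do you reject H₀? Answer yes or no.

reject H₀: no

Exact binomial: n=29, k=10, p₀=1/3=0.3333
P(X≤10) from Σ C(n,i)·p₀^i·(1−p₀)^(n−i)
p-value (one-sided, H₁ less) = 0.63576
At α=0.1: p ≥ α → fail to reject H₀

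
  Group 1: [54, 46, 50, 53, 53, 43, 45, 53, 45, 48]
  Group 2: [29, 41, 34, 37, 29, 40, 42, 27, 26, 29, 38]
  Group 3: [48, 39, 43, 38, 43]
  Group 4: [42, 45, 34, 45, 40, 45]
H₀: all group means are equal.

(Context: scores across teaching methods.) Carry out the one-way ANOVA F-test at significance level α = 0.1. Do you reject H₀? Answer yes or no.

reject H₀: yes

Group means [49.00, 33.82, 42.20, 41.83], grand mean 41.375
SSB = Σnᵢ(x̄ᵢ−x̄)² = 1214.230; SSW = ΣΣ(x−x̄ᵢ)² = 671.270
MSB = 1214.230/3 = 404.7434; MSW = 671.270/28 = 23.9739
F = MSB/MSW = 16.8827
df = (3, 28)
p-value (upper-tail) = 0.00000
At α=0.1: p < α → reject H₀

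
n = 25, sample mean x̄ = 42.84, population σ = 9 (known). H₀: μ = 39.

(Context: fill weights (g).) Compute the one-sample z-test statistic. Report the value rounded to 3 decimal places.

test statistic = 2.133

SE = σ/√n = 9/√25 = 1.8000
z = (x̄−μ₀)/SE = (42.84−39)/1.8000 = 2.1333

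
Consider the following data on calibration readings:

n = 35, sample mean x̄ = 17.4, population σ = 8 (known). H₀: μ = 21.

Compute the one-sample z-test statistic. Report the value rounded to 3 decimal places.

test statistic = -2.662

SE = σ/√n = 8/√35 = 1.3522
z = (x̄−μ₀)/SE = (17.4−21)/1.3522 = -2.6622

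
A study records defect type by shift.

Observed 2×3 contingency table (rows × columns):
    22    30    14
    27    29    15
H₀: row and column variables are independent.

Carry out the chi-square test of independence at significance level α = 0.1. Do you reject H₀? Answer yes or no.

reject H₀: no

Row totals [66, 71], col totals [49, 59, 29], n=137
χ² = (22−23.61)²/23.61 + (30−28.42)²/28.42 + (14−13.97)²/13.97 + (27−25.39)²/25.39 + (29−30.58)²/30.58 + (15−15.03)²/15.03 = 0.3797
df = 2
p-value (upper-tail) = 0.82710
At α=0.1: p ≥ α → fail to reject H₀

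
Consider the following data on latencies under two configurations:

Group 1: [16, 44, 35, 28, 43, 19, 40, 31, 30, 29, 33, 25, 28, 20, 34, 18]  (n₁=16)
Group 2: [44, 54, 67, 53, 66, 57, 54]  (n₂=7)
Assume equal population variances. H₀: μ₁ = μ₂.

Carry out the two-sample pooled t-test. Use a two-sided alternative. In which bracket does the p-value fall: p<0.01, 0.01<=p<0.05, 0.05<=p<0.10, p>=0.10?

x̄₁=29.562, s₁=8.594, n₁=16
x̄₂=56.429, s₂=7.976, n₂=7
s_p² = [15·8.594² + 6·7.976²]/21 = 70.9358
SE = √(s_p²·(1/16+1/7)) = 3.8167
t = (29.562−56.429)/3.8167 = -7.0391
df = 21
p-value (two-sided) = 0.00000
→ bracket: p<0.01

p-value bracket: p<0.01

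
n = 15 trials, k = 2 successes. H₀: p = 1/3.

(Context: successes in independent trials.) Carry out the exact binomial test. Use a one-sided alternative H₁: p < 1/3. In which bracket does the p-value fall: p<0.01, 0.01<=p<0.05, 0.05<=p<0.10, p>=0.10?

Exact binomial: n=15, k=2, p₀=1/3=0.3333
P(X≤2) from Σ C(n,i)·p₀^i·(1−p₀)^(n−i)
p-value (one-sided, H₁ less) = 0.07936
→ bracket: 0.05<=p<0.10

p-value bracket: 0.05<=p<0.10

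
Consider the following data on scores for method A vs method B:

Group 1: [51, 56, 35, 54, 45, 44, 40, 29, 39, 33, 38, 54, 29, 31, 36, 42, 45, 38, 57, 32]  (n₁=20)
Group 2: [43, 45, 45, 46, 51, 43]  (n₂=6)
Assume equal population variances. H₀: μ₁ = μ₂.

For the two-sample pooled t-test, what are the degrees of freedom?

degrees of freedom = 24

df = n₁ + n₂ − 2 = 20 + 6 − 2 = 24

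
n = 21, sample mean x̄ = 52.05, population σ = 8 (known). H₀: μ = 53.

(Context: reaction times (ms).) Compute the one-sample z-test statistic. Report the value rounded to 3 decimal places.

test statistic = -0.544

SE = σ/√n = 8/√21 = 1.7457
z = (x̄−μ₀)/SE = (52.05−53)/1.7457 = -0.5442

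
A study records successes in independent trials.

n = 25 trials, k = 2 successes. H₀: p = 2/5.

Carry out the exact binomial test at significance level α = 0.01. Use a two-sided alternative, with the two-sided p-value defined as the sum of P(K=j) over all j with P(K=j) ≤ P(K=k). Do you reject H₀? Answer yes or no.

Exact binomial: n=25, k=2, p₀=2/5=0.4000
P(X=j) = C(n,j)·p₀^j·(1−p₀)^(n−j); p = Σ P(X=j) over j with P(X=j) ≤ P(X=2)
p-value (two-sided) = 0.00071
At α=0.01: p < α → reject H₀

reject H₀: yes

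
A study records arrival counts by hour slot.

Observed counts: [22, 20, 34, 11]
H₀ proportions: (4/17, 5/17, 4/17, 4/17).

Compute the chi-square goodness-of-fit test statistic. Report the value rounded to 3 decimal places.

n = 87; E_i = n·p_i = [20.47, 25.59, 20.47, 20.47]
χ² = (22−20.47)²/20.47 + (20−25.59)²/25.59 + (34−20.47)²/20.47 + (11−20.47)²/20.47 = 14.6580
df = 3

test statistic = 14.658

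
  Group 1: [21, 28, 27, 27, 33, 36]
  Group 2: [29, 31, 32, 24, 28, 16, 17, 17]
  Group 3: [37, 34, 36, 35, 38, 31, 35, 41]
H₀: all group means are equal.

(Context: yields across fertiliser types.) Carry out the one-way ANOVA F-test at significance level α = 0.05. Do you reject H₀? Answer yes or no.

Group means [28.67, 24.25, 35.88], grand mean 29.682
SSB = Σnᵢ(x̄ᵢ−x̄)² = 549.064; SSW = ΣΣ(x−x̄ᵢ)² = 513.708
MSB = 549.064/2 = 274.5322; MSW = 513.708/19 = 27.0373
F = MSB/MSW = 10.1538
df = (2, 19)
p-value (upper-tail) = 0.00100
At α=0.05: p < α → reject H₀

reject H₀: yes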